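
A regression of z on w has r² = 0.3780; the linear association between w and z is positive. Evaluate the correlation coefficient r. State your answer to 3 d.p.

0.615

|r| = √0.3780 = 0.615
The association is positive, so r = 0.615.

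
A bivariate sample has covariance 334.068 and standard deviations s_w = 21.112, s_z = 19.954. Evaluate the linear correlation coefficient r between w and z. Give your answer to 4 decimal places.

r = Cov(w,z) / (s_w · s_z) = 334.068 / (21.112 × 19.954)
  = 334.068 / 421.2688 ≈ 0.7930

0.7930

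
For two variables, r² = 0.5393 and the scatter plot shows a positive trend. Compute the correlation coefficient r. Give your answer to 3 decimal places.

0.734

|r| = √0.5393 = 0.734
The association is positive, so r = 0.734.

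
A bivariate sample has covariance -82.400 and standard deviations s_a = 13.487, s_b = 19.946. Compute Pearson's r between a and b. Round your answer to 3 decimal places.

-0.306

r = Cov(a,b) / (s_a · s_b) = -82.400 / (13.487 × 19.946)
  = -82.400 / 269.0117 ≈ -0.306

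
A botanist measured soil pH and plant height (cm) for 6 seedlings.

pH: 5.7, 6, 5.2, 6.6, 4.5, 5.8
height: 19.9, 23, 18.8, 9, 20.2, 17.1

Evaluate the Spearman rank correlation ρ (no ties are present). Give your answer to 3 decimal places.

Rank pH: 3, 5, 2, 6, 1, 4
Rank height: 4, 6, 3, 1, 5, 2
d = rank(pH) − rank(height): -1, -1, -1, 5, -4, 2; Σd² = 48
ρ = 1 − 6Σd² / [n(n²−1)] = 1 − 6×48 / (6×35) = 1 − 288/210 ≈ -0.371

-0.371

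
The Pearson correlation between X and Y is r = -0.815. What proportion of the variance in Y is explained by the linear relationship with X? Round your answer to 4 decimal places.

r² = (-0.815)² = 0.6642

0.6642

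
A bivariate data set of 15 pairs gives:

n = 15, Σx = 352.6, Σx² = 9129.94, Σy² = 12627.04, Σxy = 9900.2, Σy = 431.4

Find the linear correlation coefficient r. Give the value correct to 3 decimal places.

-0.559

r = (nΣxy − ΣxΣy) / √[(nΣx² − (Σx)²)(nΣy² − (Σy)²)]
Numerator: 15×9900.2 − 352.6×431.4 = -3608.64
Denominator: √[(136949.1 − 124326.76)(189405.6 − 186105.96)] = √[12622.34 × 3299.64] = 6453.6174
r = -3608.64 / 6453.6174 ≈ -0.559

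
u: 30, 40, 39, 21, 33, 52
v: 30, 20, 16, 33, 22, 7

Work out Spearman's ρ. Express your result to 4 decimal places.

Rank u: 2, 5, 4, 1, 3, 6
Rank v: 5, 3, 2, 6, 4, 1
d = rank(u) − rank(v): -3, 2, 2, -5, -1, 5; Σd² = 68
ρ = 1 − 6Σd² / [n(n²−1)] = 1 − 6×68 / (6×35) = 1 − 408/210 ≈ -0.9429

-0.9429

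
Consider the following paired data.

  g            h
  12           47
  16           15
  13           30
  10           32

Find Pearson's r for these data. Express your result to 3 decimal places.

n = 4, Σg = 51, Σh = 124, Σg² = 669, Σh² = 4358, Σgh = 1514
nΣgh − ΣgΣh = 6056 − 6324 = -268
nΣg² − (Σg)² = 2676 − 2601 = 75; nΣh² − (Σh)² = 17432 − 15376 = 2056
r = -268 / √(75 × 2056) = -268 / 392.6831 ≈ -0.682

-0.682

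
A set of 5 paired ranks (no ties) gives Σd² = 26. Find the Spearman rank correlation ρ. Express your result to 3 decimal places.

-0.300

ρ = 1 − 6Σd² / [n(n²−1)] = 1 − 6×26 / (5×24)
  = 1 − 156/120 = 1 − 1.3000 ≈ -0.300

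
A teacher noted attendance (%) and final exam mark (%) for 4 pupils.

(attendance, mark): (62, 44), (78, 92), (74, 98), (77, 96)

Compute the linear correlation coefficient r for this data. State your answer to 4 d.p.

n = 4, Σx = 291, Σy = 330, Σx² = 21333, Σy² = 29220, Σxy = 24548
nΣxy − ΣxΣy = 98192 − 96030 = 2162
nΣx² − (Σx)² = 85332 − 84681 = 651; nΣy² − (Σy)² = 116880 − 108900 = 7980
r = 2162 / √(651 × 7980) = 2162 / 2279.2499 ≈ 0.9486

0.9486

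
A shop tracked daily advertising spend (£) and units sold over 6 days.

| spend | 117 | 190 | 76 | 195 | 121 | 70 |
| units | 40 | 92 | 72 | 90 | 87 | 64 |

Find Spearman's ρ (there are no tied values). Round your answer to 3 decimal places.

Rank spend: 3, 5, 2, 6, 4, 1
Rank units: 1, 6, 3, 5, 4, 2
d = rank(spend) − rank(units): 2, -1, -1, 1, 0, -1; Σd² = 8
ρ = 1 − 6Σd² / [n(n²−1)] = 1 − 6×8 / (6×35) = 1 − 48/210 ≈ 0.771

0.771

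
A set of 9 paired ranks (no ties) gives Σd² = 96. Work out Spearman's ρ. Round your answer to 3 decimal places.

ρ = 1 − 6Σd² / [n(n²−1)] = 1 − 6×96 / (9×80)
  = 1 − 576/720 = 1 − 0.8000 ≈ 0.200

0.200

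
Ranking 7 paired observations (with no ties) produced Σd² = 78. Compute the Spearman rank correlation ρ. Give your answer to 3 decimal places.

-0.393

ρ = 1 − 6Σd² / [n(n²−1)] = 1 − 6×78 / (7×48)
  = 1 − 468/336 = 1 − 1.3929 ≈ -0.393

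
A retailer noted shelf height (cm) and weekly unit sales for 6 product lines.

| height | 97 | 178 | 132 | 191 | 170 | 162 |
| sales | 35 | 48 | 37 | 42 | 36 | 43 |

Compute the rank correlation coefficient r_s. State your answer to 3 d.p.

0.600

Rank height: 1, 5, 2, 6, 4, 3
Rank sales: 1, 6, 3, 4, 2, 5
d = rank(height) − rank(sales): 0, -1, -1, 2, 2, -2; Σd² = 14
ρ = 1 − 6Σd² / [n(n²−1)] = 1 − 6×14 / (6×35) = 1 − 84/210 ≈ 0.600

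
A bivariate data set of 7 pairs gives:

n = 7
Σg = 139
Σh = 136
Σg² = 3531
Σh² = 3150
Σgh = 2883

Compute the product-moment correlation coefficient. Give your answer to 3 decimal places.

0.292

r = (nΣgh − ΣgΣh) / √[(nΣg² − (Σg)²)(nΣh² − (Σh)²)]
Numerator: 7×2883 − 139×136 = 1277
Denominator: √[(24717 − 19321)(22050 − 18496)] = √[5396 × 3554] = 4379.1990
r = 1277 / 4379.1990 ≈ 0.292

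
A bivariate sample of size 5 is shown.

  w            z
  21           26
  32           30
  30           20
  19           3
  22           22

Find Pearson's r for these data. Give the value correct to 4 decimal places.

0.5915

n = 5, Σw = 124, Σz = 101, Σw² = 3210, Σz² = 2469, Σwz = 2647
nΣwz − ΣwΣz = 13235 − 12524 = 711
nΣw² − (Σw)² = 16050 − 15376 = 674; nΣz² − (Σz)² = 12345 − 10201 = 2144
r = 711 / √(674 × 2144) = 711 / 1202.1048 ≈ 0.5915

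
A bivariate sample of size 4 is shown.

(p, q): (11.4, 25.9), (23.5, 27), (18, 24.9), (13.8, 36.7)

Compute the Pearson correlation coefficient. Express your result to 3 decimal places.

n = 4, Σp = 66.7, Σq = 114.5, Σp² = 1196.65, Σq² = 3366.71, Σpq = 1884.42
nΣpq − ΣpΣq = 7537.68 − 7637.15 = -99.47
nΣp² − (Σp)² = 4786.6 − 4448.89 = 337.71; nΣq² − (Σq)² = 13466.84 − 13110.25 = 356.59
r = -99.47 / √(337.71 × 356.59) = -99.47 / 347.0216 ≈ -0.287

-0.287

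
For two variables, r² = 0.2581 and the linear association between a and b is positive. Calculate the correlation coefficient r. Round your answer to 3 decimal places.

|r| = √0.2581 = 0.508
The association is positive, so r = 0.508.

0.508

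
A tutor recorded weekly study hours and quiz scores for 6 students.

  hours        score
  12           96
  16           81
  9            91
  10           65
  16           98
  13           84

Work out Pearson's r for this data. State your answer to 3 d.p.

0.300

n = 6, Σx = 76, Σy = 515, Σx² = 1006, Σy² = 44943, Σxy = 6577
nΣxy − ΣxΣy = 39462 − 39140 = 322
nΣx² − (Σx)² = 6036 − 5776 = 260; nΣy² − (Σy)² = 269658 − 265225 = 4433
r = 322 / √(260 × 4433) = 322 / 1073.5828 ≈ 0.300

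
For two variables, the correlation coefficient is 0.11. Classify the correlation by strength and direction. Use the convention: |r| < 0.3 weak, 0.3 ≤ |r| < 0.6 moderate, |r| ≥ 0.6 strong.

r = 0.11 > 0 so the relationship is positive.
|r| = 0.11, which falls in the weak range.

weak positive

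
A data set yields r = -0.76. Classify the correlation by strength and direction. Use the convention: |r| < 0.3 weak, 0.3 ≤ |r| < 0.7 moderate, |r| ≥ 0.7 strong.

strong negative

r = -0.76 < 0 so the relationship is negative.
|r| = 0.76, which falls in the strong range.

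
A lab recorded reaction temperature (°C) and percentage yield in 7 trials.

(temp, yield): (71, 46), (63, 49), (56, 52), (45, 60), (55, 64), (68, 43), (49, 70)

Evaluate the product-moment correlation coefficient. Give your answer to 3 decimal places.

-0.843

n = 7, Σx = 407, Σy = 384, Σx² = 24221, Σy² = 21666, Σxy = 21839
nΣxy − ΣxΣy = 152873 − 156288 = -3415
nΣx² − (Σx)² = 169547 − 165649 = 3898; nΣy² − (Σy)² = 151662 − 147456 = 4206
r = -3415 / √(3898 × 4206) = -3415 / 4049.0725 ≈ -0.843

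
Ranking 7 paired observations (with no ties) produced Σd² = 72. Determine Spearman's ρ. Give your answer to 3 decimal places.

-0.286

ρ = 1 − 6Σd² / [n(n²−1)] = 1 − 6×72 / (7×48)
  = 1 − 432/336 = 1 − 1.2857 ≈ -0.286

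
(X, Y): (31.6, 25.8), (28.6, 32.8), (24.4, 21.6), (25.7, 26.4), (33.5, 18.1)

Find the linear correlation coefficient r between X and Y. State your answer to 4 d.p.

-0.2487

n = 5, ΣX = 143.8, ΣY = 124.7, ΣX² = 4194.62, ΣY² = 3232.61, ΣXY = 3565.23
nΣXY − ΣXΣY = 17826.15 − 17931.86 = -105.71
nΣX² − (ΣX)² = 20973.1 − 20678.44 = 294.66; nΣY² − (ΣY)² = 16163.05 − 15550.09 = 612.96
r = -105.71 / √(294.66 × 612.96) = -105.71 / 424.9880 ≈ -0.2487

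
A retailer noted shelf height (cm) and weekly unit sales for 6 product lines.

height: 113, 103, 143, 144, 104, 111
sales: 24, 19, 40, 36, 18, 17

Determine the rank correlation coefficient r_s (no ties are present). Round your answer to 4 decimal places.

Rank height: 4, 1, 5, 6, 2, 3
Rank sales: 4, 3, 6, 5, 2, 1
d = rank(height) − rank(sales): 0, -2, -1, 1, 0, 2; Σd² = 10
ρ = 1 − 6Σd² / [n(n²−1)] = 1 − 6×10 / (6×35) = 1 − 60/210 ≈ 0.7143

0.7143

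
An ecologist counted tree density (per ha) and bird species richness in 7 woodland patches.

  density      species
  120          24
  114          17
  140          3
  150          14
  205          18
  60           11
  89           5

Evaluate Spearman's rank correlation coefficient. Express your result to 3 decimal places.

0.321

Rank density: 4, 3, 5, 6, 7, 1, 2
Rank species: 7, 5, 1, 4, 6, 3, 2
d = rank(density) − rank(species): -3, -2, 4, 2, 1, -2, 0; Σd² = 38
ρ = 1 − 6Σd² / [n(n²−1)] = 1 − 6×38 / (7×48) = 1 − 228/336 ≈ 0.321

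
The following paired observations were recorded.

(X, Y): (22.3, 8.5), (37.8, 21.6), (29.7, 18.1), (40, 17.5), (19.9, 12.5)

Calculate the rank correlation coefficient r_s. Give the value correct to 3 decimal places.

0.600

Rank X: 2, 4, 3, 5, 1
Rank Y: 1, 5, 4, 3, 2
d = rank(X) − rank(Y): 1, -1, -1, 2, -1; Σd² = 8
ρ = 1 − 6Σd² / [n(n²−1)] = 1 − 6×8 / (5×24) = 1 − 48/120 ≈ 0.600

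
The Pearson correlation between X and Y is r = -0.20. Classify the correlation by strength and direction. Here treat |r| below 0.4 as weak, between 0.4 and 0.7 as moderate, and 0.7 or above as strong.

weak negative

r = -0.20 < 0 so the relationship is negative.
|r| = 0.20, which falls in the weak range.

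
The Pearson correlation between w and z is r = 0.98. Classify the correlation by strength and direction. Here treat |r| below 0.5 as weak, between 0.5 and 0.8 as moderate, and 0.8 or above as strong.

r = 0.98 > 0 so the relationship is positive.
|r| = 0.98, which falls in the strong range.

strong positive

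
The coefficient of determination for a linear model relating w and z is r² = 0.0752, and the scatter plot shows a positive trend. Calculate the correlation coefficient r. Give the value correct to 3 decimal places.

0.274

|r| = √0.0752 = 0.274
The association is positive, so r = 0.274.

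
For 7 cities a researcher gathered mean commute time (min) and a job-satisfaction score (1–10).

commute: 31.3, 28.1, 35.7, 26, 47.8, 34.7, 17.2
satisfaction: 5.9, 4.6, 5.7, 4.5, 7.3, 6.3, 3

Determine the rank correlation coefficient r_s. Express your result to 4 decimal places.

0.8929

Rank commute: 4, 3, 6, 2, 7, 5, 1
Rank satisfaction: 5, 3, 4, 2, 7, 6, 1
d = rank(commute) − rank(satisfaction): -1, 0, 2, 0, 0, -1, 0; Σd² = 6
ρ = 1 − 6Σd² / [n(n²−1)] = 1 − 6×6 / (7×48) = 1 − 36/336 ≈ 0.8929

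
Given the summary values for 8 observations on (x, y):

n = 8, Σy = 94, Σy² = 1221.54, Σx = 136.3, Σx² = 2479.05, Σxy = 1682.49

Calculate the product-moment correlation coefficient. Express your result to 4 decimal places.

r = (nΣxy − ΣxΣy) / √[(nΣx² − (Σx)²)(nΣy² − (Σy)²)]
Numerator: 8×1682.49 − 136.3×94 = 647.72
Denominator: √[(19832.4 − 18577.69)(9772.32 − 8836)] = √[1254.71 × 936.32] = 1083.8866
r = 647.72 / 1083.8866 ≈ 0.5976

0.5976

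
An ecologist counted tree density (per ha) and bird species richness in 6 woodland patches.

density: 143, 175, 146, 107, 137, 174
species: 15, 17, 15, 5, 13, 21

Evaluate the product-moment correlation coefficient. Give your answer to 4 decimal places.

n = 6, Σx = 882, Σy = 86, Σx² = 132884, Σy² = 1374, Σxy = 13280
nΣxy − ΣxΣy = 79680 − 75852 = 3828
nΣx² − (Σx)² = 797304 − 777924 = 19380; nΣy² − (Σy)² = 8244 − 7396 = 848
r = 3828 / √(19380 × 848) = 3828 / 4053.9166 ≈ 0.9443

0.9443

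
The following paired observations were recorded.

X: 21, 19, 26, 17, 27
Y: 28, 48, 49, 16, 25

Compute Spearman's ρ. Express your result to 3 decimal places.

Rank X: 3, 2, 4, 1, 5
Rank Y: 3, 4, 5, 1, 2
d = rank(X) − rank(Y): 0, -2, -1, 0, 3; Σd² = 14
ρ = 1 − 6Σd² / [n(n²−1)] = 1 − 6×14 / (5×24) = 1 − 84/120 ≈ 0.300

0.300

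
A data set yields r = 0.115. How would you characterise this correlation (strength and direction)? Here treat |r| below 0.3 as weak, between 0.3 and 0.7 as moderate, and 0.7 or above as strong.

r = 0.115 > 0 so the relationship is positive.
|r| = 0.115, which falls in the weak range.

weak positive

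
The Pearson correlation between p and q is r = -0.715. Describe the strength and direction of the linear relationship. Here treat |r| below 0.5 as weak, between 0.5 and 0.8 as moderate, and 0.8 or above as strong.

moderate negative

r = -0.715 < 0 so the relationship is negative.
|r| = 0.715, which falls in the moderate range.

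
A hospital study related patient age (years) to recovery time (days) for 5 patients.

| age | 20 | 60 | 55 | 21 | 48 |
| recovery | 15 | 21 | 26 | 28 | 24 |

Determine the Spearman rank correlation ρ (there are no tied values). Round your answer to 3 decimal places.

Rank age: 1, 5, 4, 2, 3
Rank recovery: 1, 2, 4, 5, 3
d = rank(age) − rank(recovery): 0, 3, 0, -3, 0; Σd² = 18
ρ = 1 − 6Σd² / [n(n²−1)] = 1 − 6×18 / (5×24) = 1 − 108/120 ≈ 0.100

0.100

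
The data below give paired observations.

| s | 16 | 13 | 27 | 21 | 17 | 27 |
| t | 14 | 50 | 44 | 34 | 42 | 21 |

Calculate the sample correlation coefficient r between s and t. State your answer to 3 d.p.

-0.187

n = 6, Σs = 121, Σt = 205, Σs² = 2613, Σt² = 7993, Σst = 4057
nΣst − ΣsΣt = 24342 − 24805 = -463
nΣs² − (Σs)² = 15678 − 14641 = 1037; nΣt² − (Σt)² = 47958 − 42025 = 5933
r = -463 / √(1037 × 5933) = -463 / 2480.4276 ≈ -0.187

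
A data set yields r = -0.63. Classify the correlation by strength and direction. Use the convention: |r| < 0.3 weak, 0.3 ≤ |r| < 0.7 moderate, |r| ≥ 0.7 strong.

moderate negative

r = -0.63 < 0 so the relationship is negative.
|r| = 0.63, which falls in the moderate range.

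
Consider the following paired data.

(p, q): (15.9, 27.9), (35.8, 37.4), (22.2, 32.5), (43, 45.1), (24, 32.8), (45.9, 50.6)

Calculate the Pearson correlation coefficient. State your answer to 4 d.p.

0.9700

n = 6, Σp = 186.8, Σq = 226.3, Σp² = 6559.1, Σq² = 8903.63, Σpq = 7553.07
nΣpq − ΣpΣq = 45318.42 − 42272.84 = 3045.58
nΣp² − (Σp)² = 39354.6 − 34894.24 = 4460.36; nΣq² − (Σq)² = 53421.78 − 51211.69 = 2210.09
r = 3045.58 / √(4460.36 × 2210.09) = 3045.58 / 3139.7129 ≈ 0.9700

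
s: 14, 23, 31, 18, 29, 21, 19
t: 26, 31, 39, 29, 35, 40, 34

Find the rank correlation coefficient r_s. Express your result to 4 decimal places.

Rank s: 1, 5, 7, 2, 6, 4, 3
Rank t: 1, 3, 6, 2, 5, 7, 4
d = rank(s) − rank(t): 0, 2, 1, 0, 1, -3, -1; Σd² = 16
ρ = 1 − 6Σd² / [n(n²−1)] = 1 − 6×16 / (7×48) = 1 − 96/336 ≈ 0.7143

0.7143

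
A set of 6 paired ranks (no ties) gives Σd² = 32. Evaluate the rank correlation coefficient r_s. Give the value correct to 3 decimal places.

ρ = 1 − 6Σd² / [n(n²−1)] = 1 − 6×32 / (6×35)
  = 1 − 192/210 = 1 − 0.9143 ≈ 0.086

0.086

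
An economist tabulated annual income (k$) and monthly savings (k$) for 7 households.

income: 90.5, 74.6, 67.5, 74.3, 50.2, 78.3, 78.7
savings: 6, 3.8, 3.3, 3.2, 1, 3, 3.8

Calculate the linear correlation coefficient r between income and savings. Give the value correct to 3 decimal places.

0.924

n = 7, Σx = 514.1, Σy = 24.1, Σx² = 38676.77, Σy² = 96.01, Σxy = 1871.15
nΣxy − ΣxΣy = 13098.05 − 12389.81 = 708.24
nΣx² − (Σx)² = 270737.39 − 264298.81 = 6438.58; nΣy² − (Σy)² = 672.07 − 580.81 = 91.26
r = 708.24 / √(6438.58 × 91.26) = 708.24 / 766.5408 ≈ 0.924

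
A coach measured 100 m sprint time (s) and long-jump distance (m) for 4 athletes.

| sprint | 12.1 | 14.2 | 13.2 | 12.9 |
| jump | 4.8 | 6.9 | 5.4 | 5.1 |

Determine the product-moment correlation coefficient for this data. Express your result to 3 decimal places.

0.951

n = 4, Σx = 52.4, Σy = 22.2, Σx² = 688.7, Σy² = 125.82, Σxy = 293.13
nΣxy − ΣxΣy = 1172.52 − 1163.28 = 9.24
nΣx² − (Σx)² = 2754.8 − 2745.76 = 9.04; nΣy² − (Σy)² = 503.28 − 492.84 = 10.44
r = 9.24 / √(9.04 × 10.44) = 9.24 / 9.7148 ≈ 0.951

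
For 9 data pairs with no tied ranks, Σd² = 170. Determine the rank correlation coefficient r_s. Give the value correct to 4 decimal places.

ρ = 1 − 6Σd² / [n(n²−1)] = 1 − 6×170 / (9×80)
  = 1 − 1020/720 = 1 − 1.41667 ≈ -0.4167

-0.4167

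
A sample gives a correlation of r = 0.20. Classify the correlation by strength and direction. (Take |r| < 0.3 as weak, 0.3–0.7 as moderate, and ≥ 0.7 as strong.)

r = 0.20 > 0 so the relationship is positive.
|r| = 0.20, which falls in the weak range.

weak positive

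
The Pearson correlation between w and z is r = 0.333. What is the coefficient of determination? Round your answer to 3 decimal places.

0.111

r² = (0.333)² = 0.111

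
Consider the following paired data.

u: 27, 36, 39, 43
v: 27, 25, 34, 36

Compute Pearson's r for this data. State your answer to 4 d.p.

0.7413

n = 4, Σu = 145, Σv = 122, Σu² = 5395, Σv² = 3806, Σuv = 4503
nΣuv − ΣuΣv = 18012 − 17690 = 322
nΣu² − (Σu)² = 21580 − 21025 = 555; nΣv² − (Σv)² = 15224 − 14884 = 340
r = 322 / √(555 × 340) = 322 / 434.3961 ≈ 0.7413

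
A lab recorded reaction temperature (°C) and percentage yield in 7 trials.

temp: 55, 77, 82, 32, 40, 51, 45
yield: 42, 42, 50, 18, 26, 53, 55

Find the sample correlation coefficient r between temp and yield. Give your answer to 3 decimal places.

0.531

n = 7, Σx = 382, Σy = 286, Σx² = 22928, Σy² = 12862, Σxy = 16438
nΣxy − ΣxΣy = 115066 − 109252 = 5814
nΣx² − (Σx)² = 160496 − 145924 = 14572; nΣy² − (Σy)² = 90034 − 81796 = 8238
r = 5814 / √(14572 × 8238) = 5814 / 10956.4655 ≈ 0.531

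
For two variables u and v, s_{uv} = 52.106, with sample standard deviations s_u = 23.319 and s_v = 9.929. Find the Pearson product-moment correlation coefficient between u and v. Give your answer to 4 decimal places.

0.2250

r = Cov(u,v) / (s_u · s_v) = 52.106 / (23.319 × 9.929)
  = 52.106 / 231.5344 ≈ 0.2250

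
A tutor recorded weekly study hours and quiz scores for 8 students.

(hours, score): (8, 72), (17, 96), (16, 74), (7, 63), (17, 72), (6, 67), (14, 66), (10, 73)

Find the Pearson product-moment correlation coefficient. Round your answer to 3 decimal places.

0.577

n = 8, Σx = 95, Σy = 583, Σx² = 1279, Σy² = 43203, Σxy = 7113
nΣxy − ΣxΣy = 56904 − 55385 = 1519
nΣx² − (Σx)² = 10232 − 9025 = 1207; nΣy² − (Σy)² = 345624 − 339889 = 5735
r = 1519 / √(1207 × 5735) = 1519 / 2630.9970 ≈ 0.577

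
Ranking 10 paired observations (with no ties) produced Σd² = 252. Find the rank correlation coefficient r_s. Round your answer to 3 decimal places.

ρ = 1 − 6Σd² / [n(n²−1)] = 1 − 6×252 / (10×99)
  = 1 − 1512/990 = 1 − 1.5273 ≈ -0.527

-0.527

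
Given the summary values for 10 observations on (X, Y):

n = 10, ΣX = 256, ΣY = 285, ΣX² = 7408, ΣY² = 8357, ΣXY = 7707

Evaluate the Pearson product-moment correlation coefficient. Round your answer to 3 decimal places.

0.918

r = (nΣXY − ΣXΣY) / √[(nΣX² − (ΣX)²)(nΣY² − (ΣY)²)]
Numerator: 10×7707 − 256×285 = 4110
Denominator: √[(74080 − 65536)(83570 − 81225)] = √[8544 × 2345] = 4476.1233
r = 4110 / 4476.1233 ≈ 0.918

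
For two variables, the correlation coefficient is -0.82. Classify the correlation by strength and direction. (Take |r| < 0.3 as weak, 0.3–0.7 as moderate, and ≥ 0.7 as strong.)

strong negative

r = -0.82 < 0 so the relationship is negative.
|r| = 0.82, which falls in the strong range.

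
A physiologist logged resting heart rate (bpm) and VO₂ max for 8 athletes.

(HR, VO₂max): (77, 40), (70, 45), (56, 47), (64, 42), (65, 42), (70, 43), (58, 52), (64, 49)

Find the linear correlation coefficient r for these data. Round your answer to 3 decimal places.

n = 8, Σx = 524, Σy = 360, Σx² = 34646, Σy² = 16316, Σxy = 23442
nΣxy − ΣxΣy = 187536 − 188640 = -1104
nΣx² − (Σx)² = 277168 − 274576 = 2592; nΣy² − (Σy)² = 130528 − 129600 = 928
r = -1104 / √(2592 × 928) = -1104 / 1550.9275 ≈ -0.712

-0.712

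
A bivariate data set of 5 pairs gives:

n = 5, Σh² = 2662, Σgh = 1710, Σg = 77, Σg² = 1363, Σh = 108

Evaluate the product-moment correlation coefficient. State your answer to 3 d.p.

0.194

r = (nΣgh − ΣgΣh) / √[(nΣg² − (Σg)²)(nΣh² − (Σh)²)]
Numerator: 5×1710 − 77×108 = 234
Denominator: √[(6815 − 5929)(13310 − 11664)] = √[886 × 1646] = 1207.6241
r = 234 / 1207.6241 ≈ 0.194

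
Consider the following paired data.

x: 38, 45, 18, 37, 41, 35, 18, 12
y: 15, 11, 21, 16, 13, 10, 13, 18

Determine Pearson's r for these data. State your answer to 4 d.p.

-0.6256

n = 8, Σx = 244, Σy = 117, Σx² = 8536, Σy² = 1805, Σxy = 3368
nΣxy − ΣxΣy = 26944 − 28548 = -1604
nΣx² − (Σx)² = 68288 − 59536 = 8752; nΣy² − (Σy)² = 14440 − 13689 = 751
r = -1604 / √(8752 × 751) = -1604 / 2563.7379 ≈ -0.6256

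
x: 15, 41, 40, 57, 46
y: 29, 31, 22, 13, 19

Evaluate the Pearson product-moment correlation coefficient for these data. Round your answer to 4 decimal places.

-0.7405

n = 5, Σx = 199, Σy = 114, Σx² = 8871, Σy² = 2816, Σxy = 4201
nΣxy − ΣxΣy = 21005 − 22686 = -1681
nΣx² − (Σx)² = 44355 − 39601 = 4754; nΣy² − (Σy)² = 14080 − 12996 = 1084
r = -1681 / √(4754 × 1084) = -1681 / 2270.0960 ≈ -0.7405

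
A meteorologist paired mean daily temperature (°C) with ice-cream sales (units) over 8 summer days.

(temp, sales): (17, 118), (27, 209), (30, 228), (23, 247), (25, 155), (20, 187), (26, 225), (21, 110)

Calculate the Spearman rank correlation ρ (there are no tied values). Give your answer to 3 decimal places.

Rank temp: 1, 7, 8, 4, 5, 2, 6, 3
Rank sales: 2, 5, 7, 8, 3, 4, 6, 1
d = rank(temp) − rank(sales): -1, 2, 1, -4, 2, -2, 0, 2; Σd² = 34
ρ = 1 − 6Σd² / [n(n²−1)] = 1 − 6×34 / (8×63) = 1 − 204/504 ≈ 0.595

0.595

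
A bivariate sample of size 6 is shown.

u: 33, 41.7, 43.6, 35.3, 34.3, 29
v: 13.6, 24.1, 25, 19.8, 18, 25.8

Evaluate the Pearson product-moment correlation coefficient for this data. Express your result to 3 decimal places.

0.324

n = 6, Σu = 216.9, Σv = 126.3, Σu² = 7992.43, Σv² = 2772.45, Σuv = 4608.31
nΣuv − ΣuΣv = 27649.86 − 27394.47 = 255.39
nΣu² − (Σu)² = 47954.58 − 47045.61 = 908.97; nΣv² − (Σv)² = 16634.7 − 15951.69 = 683.01
r = 255.39 / √(908.97 × 683.01) = 255.39 / 787.9312 ≈ 0.324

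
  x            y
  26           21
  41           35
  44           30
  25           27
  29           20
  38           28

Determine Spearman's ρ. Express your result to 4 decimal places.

Rank x: 2, 5, 6, 1, 3, 4
Rank y: 2, 6, 5, 3, 1, 4
d = rank(x) − rank(y): 0, -1, 1, -2, 2, 0; Σd² = 10
ρ = 1 − 6Σd² / [n(n²−1)] = 1 − 6×10 / (6×35) = 1 − 60/210 ≈ 0.7143

0.7143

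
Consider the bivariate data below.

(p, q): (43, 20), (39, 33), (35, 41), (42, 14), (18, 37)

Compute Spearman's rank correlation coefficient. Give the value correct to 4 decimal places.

Rank p: 5, 3, 2, 4, 1
Rank q: 2, 3, 5, 1, 4
d = rank(p) − rank(q): 3, 0, -3, 3, -3; Σd² = 36
ρ = 1 − 6Σd² / [n(n²−1)] = 1 − 6×36 / (5×24) = 1 − 216/120 ≈ -0.8000

-0.8000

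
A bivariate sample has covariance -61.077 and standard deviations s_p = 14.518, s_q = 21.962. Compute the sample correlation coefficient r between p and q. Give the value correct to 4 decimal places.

-0.1916

r = Cov(p,q) / (s_p · s_q) = -61.077 / (14.518 × 21.962)
  = -61.077 / 318.8443 ≈ -0.1916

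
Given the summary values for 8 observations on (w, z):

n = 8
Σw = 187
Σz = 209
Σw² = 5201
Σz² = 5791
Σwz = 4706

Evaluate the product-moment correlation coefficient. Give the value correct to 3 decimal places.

-0.342

r = (nΣwz − ΣwΣz) / √[(nΣw² − (Σw)²)(nΣz² − (Σz)²)]
Numerator: 8×4706 − 187×209 = -1435
Denominator: √[(41608 − 34969)(46328 − 43681)] = √[6639 × 2647] = 4192.0679
r = -1435 / 4192.0679 ≈ -0.342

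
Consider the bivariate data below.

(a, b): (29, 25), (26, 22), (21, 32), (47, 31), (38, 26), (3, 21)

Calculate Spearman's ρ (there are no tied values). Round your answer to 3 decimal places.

Rank a: 4, 3, 2, 6, 5, 1
Rank b: 3, 2, 6, 5, 4, 1
d = rank(a) − rank(b): 1, 1, -4, 1, 1, 0; Σd² = 20
ρ = 1 − 6Σd² / [n(n²−1)] = 1 − 6×20 / (6×35) = 1 − 120/210 ≈ 0.429

0.429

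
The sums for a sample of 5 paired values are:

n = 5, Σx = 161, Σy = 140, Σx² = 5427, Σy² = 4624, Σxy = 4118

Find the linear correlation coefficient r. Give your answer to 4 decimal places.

-0.9433

r = (nΣxy − ΣxΣy) / √[(nΣx² − (Σx)²)(nΣy² − (Σy)²)]
Numerator: 5×4118 − 161×140 = -1950
Denominator: √[(27135 − 25921)(23120 − 19600)] = √[1214 × 3520] = 2067.1913
r = -1950 / 2067.1913 ≈ -0.9433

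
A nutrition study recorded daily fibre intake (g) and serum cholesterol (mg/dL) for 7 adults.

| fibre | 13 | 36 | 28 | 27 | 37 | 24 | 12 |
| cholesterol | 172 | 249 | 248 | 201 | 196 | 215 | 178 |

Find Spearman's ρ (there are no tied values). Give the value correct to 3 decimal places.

0.571

Rank fibre: 2, 6, 5, 4, 7, 3, 1
Rank cholesterol: 1, 7, 6, 4, 3, 5, 2
d = rank(fibre) − rank(cholesterol): 1, -1, -1, 0, 4, -2, -1; Σd² = 24
ρ = 1 − 6Σd² / [n(n²−1)] = 1 − 6×24 / (7×48) = 1 − 144/336 ≈ 0.571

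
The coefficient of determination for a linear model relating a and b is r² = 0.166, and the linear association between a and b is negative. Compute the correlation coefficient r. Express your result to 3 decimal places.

|r| = √0.166 = 0.407
The association is negative, so r = −0.407.

-0.407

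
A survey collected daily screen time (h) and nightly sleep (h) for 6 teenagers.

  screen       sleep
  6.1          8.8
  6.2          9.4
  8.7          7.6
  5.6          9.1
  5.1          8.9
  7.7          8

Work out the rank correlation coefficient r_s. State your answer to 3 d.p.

Rank screen: 3, 4, 6, 2, 1, 5
Rank sleep: 3, 6, 1, 5, 4, 2
d = rank(screen) − rank(sleep): 0, -2, 5, -3, -3, 3; Σd² = 56
ρ = 1 − 6Σd² / [n(n²−1)] = 1 − 6×56 / (6×35) = 1 − 336/210 ≈ -0.600

-0.600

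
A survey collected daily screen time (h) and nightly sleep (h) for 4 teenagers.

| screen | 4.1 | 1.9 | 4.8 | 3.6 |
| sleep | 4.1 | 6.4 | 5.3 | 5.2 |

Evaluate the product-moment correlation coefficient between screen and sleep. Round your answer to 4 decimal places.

n = 4, Σx = 14.4, Σy = 21, Σx² = 56.42, Σy² = 112.9, Σxy = 73.13
nΣxy − ΣxΣy = 292.52 − 302.4 = -9.88
nΣx² − (Σx)² = 225.68 − 207.36 = 18.32; nΣy² − (Σy)² = 451.6 − 441 = 10.6
r = -9.88 / √(18.32 × 10.6) = -9.88 / 13.9353 ≈ -0.7090

-0.7090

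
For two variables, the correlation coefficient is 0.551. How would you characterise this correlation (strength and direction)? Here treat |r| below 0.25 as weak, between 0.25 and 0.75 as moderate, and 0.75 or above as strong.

moderate positive

r = 0.551 > 0 so the relationship is positive.
|r| = 0.551, which falls in the moderate range.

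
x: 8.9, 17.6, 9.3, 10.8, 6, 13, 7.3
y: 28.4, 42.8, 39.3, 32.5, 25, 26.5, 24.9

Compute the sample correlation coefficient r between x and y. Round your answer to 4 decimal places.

n = 7, Σx = 72.9, Σy = 219.4, Σx² = 850.39, Σy² = 7186.4, Σxy = 2398.8
nΣxy − ΣxΣy = 16791.6 − 15994.26 = 797.34
nΣx² − (Σx)² = 5952.73 − 5314.41 = 638.32; nΣy² − (Σy)² = 50304.8 − 48136.36 = 2168.44
r = 797.34 / √(638.32 × 2168.44) = 797.34 / 1176.5027 ≈ 0.6777

0.6777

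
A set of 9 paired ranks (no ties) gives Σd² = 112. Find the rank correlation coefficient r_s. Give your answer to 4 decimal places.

0.0667

ρ = 1 − 6Σd² / [n(n²−1)] = 1 − 6×112 / (9×80)
  = 1 − 672/720 = 1 − 0.93333 ≈ 0.0667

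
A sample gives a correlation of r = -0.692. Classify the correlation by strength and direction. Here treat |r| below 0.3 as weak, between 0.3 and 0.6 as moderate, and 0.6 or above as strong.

strong negative

r = -0.692 < 0 so the relationship is negative.
|r| = 0.692, which falls in the strong range.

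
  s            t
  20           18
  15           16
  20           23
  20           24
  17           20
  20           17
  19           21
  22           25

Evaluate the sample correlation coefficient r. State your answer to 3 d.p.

0.642

n = 8, Σs = 153, Σt = 164, Σs² = 2959, Σt² = 3440, Σst = 3169
nΣst − ΣsΣt = 25352 − 25092 = 260
nΣs² − (Σs)² = 23672 − 23409 = 263; nΣt² − (Σt)² = 27520 − 26896 = 624
r = 260 / √(263 × 624) = 260 / 405.1074 ≈ 0.642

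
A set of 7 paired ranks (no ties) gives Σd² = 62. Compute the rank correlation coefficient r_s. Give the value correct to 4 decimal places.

-0.1071

ρ = 1 − 6Σd² / [n(n²−1)] = 1 − 6×62 / (7×48)
  = 1 − 372/336 = 1 − 1.10714 ≈ -0.1071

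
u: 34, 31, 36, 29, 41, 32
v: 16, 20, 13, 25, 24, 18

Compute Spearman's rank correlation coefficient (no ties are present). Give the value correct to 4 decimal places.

-0.4286

Rank u: 4, 2, 5, 1, 6, 3
Rank v: 2, 4, 1, 6, 5, 3
d = rank(u) − rank(v): 2, -2, 4, -5, 1, 0; Σd² = 50
ρ = 1 − 6Σd² / [n(n²−1)] = 1 − 6×50 / (6×35) = 1 − 300/210 ≈ -0.4286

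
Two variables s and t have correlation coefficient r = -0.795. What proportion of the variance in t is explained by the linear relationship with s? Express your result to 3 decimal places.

0.632

r² = (-0.795)² = 0.632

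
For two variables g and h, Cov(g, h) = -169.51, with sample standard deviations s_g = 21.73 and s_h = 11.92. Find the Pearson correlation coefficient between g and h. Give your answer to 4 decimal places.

r = Cov(g,h) / (s_g · s_h) = -169.51 / (21.73 × 11.92)
  = -169.51 / 259.0216 ≈ -0.6544

-0.6544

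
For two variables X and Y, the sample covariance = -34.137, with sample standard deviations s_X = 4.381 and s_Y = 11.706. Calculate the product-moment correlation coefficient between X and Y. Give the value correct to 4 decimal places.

-0.6656

r = Cov(X,Y) / (s_X · s_Y) = -34.137 / (4.381 × 11.706)
  = -34.137 / 51.2840 ≈ -0.6656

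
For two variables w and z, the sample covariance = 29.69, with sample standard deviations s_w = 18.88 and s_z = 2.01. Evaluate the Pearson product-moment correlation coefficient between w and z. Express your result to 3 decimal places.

r = Cov(w,z) / (s_w · s_z) = 29.69 / (18.88 × 2.01)
  = 29.69 / 37.9488 ≈ 0.782

0.782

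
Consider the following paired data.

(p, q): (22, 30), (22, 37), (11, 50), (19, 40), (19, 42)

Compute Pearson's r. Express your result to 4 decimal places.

-0.9083

n = 5, Σp = 93, Σq = 199, Σp² = 1811, Σq² = 8133, Σpq = 3582
nΣpq − ΣpΣq = 17910 − 18507 = -597
nΣp² − (Σp)² = 9055 − 8649 = 406; nΣq² − (Σq)² = 40665 − 39601 = 1064
r = -597 / √(406 × 1064) = -597 / 657.2549 ≈ -0.9083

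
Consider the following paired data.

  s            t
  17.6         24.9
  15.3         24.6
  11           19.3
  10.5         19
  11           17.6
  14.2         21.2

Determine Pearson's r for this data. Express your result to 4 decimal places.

0.9413

n = 6, Σs = 79.6, Σt = 126.6, Σs² = 1097.74, Σt² = 2717.86, Σst = 1721.06
nΣst − ΣsΣt = 10326.36 − 10077.36 = 249
nΣs² − (Σs)² = 6586.44 − 6336.16 = 250.28; nΣt² − (Σt)² = 16307.16 − 16027.56 = 279.6
r = 249 / √(250.28 × 279.6) = 249 / 264.5341 ≈ 0.9413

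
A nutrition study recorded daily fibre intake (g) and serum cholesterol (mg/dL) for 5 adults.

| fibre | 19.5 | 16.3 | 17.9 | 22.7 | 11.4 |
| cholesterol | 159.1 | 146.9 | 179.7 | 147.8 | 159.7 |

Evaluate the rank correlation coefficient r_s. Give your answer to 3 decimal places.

Rank fibre: 4, 2, 3, 5, 1
Rank cholesterol: 3, 1, 5, 2, 4
d = rank(fibre) − rank(cholesterol): 1, 1, -2, 3, -3; Σd² = 24
ρ = 1 − 6Σd² / [n(n²−1)] = 1 − 6×24 / (5×24) = 1 − 144/120 ≈ -0.200

-0.200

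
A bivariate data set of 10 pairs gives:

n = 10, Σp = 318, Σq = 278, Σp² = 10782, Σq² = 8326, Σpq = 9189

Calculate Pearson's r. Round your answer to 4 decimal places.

r = (nΣpq − ΣpΣq) / √[(nΣp² − (Σp)²)(nΣq² − (Σq)²)]
Numerator: 10×9189 − 318×278 = 3486
Denominator: √[(107820 − 101124)(83260 − 77284)] = √[6696 × 5976] = 6325.7645
r = 3486 / 6325.7645 ≈ 0.5511

0.5511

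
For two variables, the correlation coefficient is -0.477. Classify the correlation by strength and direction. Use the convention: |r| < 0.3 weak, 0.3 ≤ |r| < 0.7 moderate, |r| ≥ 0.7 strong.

moderate negative

r = -0.477 < 0 so the relationship is negative.
|r| = 0.477, which falls in the moderate range.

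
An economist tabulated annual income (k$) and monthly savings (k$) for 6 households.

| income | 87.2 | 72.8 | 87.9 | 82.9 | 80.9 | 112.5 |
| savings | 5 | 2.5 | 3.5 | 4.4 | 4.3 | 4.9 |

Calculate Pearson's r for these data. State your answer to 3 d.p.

n = 6, Σx = 524.2, Σy = 24.6, Σx² = 46703.56, Σy² = 105.36, Σxy = 2189.53
nΣxy − ΣxΣy = 13137.18 − 12895.32 = 241.86
nΣx² − (Σx)² = 280221.36 − 274785.64 = 5435.72; nΣy² − (Σy)² = 632.16 − 605.16 = 27
r = 241.86 / √(5435.72 × 27) = 241.86 / 383.0985 ≈ 0.631

0.631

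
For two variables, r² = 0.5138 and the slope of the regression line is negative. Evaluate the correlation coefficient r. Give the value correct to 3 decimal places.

-0.717

|r| = √0.5138 = 0.717
The association is negative, so r = −0.717.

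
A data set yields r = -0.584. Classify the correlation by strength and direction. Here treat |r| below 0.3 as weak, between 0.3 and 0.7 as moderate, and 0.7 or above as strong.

r = -0.584 < 0 so the relationship is negative.
|r| = 0.584, which falls in the moderate range.

moderate negative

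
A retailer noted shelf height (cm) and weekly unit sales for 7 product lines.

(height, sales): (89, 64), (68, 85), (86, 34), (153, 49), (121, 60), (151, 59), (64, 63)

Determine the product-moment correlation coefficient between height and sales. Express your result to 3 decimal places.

-0.344

n = 7, Σx = 732, Σy = 414, Σx² = 84888, Σy² = 25928, Σxy = 42098
nΣxy − ΣxΣy = 294686 − 303048 = -8362
nΣx² − (Σx)² = 594216 − 535824 = 58392; nΣy² − (Σy)² = 181496 − 171396 = 10100
r = -8362 / √(58392 × 10100) = -8362 / 24284.9583 ≈ -0.344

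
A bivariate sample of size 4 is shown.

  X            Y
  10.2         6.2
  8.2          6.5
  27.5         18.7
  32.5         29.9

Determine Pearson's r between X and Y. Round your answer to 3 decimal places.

0.967

n = 4, ΣX = 78.4, ΣY = 61.3, ΣX² = 1983.78, ΣY² = 1324.39, ΣXY = 1602.54
nΣXY − ΣXΣY = 6410.16 − 4805.92 = 1604.24
nΣX² − (ΣX)² = 7935.12 − 6146.56 = 1788.56; nΣY² − (ΣY)² = 5297.56 − 3757.69 = 1539.87
r = 1604.24 / √(1788.56 × 1539.87) = 1604.24 / 1659.5632 ≈ 0.967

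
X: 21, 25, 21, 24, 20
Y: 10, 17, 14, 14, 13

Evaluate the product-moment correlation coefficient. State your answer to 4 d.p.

n = 5, ΣX = 111, ΣY = 68, ΣX² = 2483, ΣY² = 950, ΣXY = 1525
nΣXY − ΣXΣY = 7625 − 7548 = 77
nΣX² − (ΣX)² = 12415 − 12321 = 94; nΣY² − (ΣY)² = 4750 − 4624 = 126
r = 77 / √(94 × 126) = 77 / 108.8301 ≈ 0.7075

0.7075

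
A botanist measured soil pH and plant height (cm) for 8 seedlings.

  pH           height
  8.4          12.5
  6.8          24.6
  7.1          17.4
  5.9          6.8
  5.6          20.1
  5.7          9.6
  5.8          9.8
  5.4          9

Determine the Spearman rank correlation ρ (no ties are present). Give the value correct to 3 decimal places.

0.333

Rank pH: 8, 6, 7, 5, 2, 3, 4, 1
Rank height: 5, 8, 6, 1, 7, 3, 4, 2
d = rank(pH) − rank(height): 3, -2, 1, 4, -5, 0, 0, -1; Σd² = 56
ρ = 1 − 6Σd² / [n(n²−1)] = 1 − 6×56 / (8×63) = 1 − 336/504 ≈ 0.333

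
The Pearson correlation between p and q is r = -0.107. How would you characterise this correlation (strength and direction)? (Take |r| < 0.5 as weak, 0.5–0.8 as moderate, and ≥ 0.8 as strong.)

r = -0.107 < 0 so the relationship is negative.
|r| = 0.107, which falls in the weak range.

weak negative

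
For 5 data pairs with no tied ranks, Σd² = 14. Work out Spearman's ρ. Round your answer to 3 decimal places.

ρ = 1 − 6Σd² / [n(n²−1)] = 1 − 6×14 / (5×24)
  = 1 − 84/120 = 1 − 0.7000 ≈ 0.300

0.300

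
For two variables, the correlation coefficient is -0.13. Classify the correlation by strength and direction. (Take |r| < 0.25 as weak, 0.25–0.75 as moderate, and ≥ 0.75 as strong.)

r = -0.13 < 0 so the relationship is negative.
|r| = 0.13, which falls in the weak range.

weak negative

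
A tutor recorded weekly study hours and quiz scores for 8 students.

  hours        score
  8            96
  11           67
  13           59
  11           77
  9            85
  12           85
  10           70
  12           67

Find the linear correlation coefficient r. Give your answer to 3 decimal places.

n = 8, Σx = 86, Σy = 606, Σx² = 944, Σy² = 46954, Σxy = 6408
nΣxy − ΣxΣy = 51264 − 52116 = -852
nΣx² − (Σx)² = 7552 − 7396 = 156; nΣy² − (Σy)² = 375632 − 367236 = 8396
r = -852 / √(156 × 8396) = -852 / 1144.4545 ≈ -0.744

-0.744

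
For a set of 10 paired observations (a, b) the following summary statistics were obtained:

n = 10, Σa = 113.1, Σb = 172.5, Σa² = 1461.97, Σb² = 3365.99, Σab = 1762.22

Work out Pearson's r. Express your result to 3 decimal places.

-0.707

r = (nΣab − ΣaΣb) / √[(nΣa² − (Σa)²)(nΣb² − (Σb)²)]
Numerator: 10×1762.22 − 113.1×172.5 = -1887.55
Denominator: √[(14619.7 − 12791.61)(33659.9 − 29756.25)] = √[1828.09 × 3903.65] = 2671.3711
r = -1887.55 / 2671.3711 ≈ -0.707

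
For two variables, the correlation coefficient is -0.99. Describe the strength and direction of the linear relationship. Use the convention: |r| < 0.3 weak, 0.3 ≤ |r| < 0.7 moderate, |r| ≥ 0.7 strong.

r = -0.99 < 0 so the relationship is negative.
|r| = 0.99, which falls in the strong range.

strong negative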